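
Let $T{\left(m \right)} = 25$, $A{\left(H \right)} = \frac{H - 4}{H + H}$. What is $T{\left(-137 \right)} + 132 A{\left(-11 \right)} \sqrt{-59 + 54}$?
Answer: $25 + 90 i \sqrt{5} \approx 25.0 + 201.25 i$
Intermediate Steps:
$A{\left(H \right)} = \frac{-4 + H}{2 H}$
$T{\left(-137 \right)} + 132 A{\left(-11 \right)} \sqrt{-59 + 54} = 25 + 132 \frac{-4 - 11}{2 \left(-11\right)} \sqrt{-59 + 54} = 25 + 132 \cdot \frac{1}{2} \left(- \frac{1}{11}\right) \left(-15\right) \sqrt{-5} = 25 + 132 \cdot \frac{15}{22} i \sqrt{5} = 25 + 90 i \sqrt{5}$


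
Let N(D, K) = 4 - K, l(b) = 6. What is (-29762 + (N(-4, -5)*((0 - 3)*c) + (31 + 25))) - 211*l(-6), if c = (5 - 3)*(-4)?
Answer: -30756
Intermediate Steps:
c = -8 (c = 2*(-4) = -8)
(-29762 + (N(-4, -5)*((0 - 3)*c) + (31 + 25))) - 211*l(-6) = (-29762 + ((4 - 1*(-5))*((0 - 3)*(-8)) + (31 + 25))) - 211*6 = (-29762 + ((4 + 5)*(-3*(-8)) + 56)) - 1266 = (-29762 + (9*24 + 56)) - 1266 = (-29762 + (216 + 56)) - 1266 = (-29762 + 272) - 1266 = -29490 - 1266 = -30756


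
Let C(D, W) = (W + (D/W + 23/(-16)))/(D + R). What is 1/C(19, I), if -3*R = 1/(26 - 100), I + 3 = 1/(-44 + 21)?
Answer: -27170360/15331653 ≈ -1.7722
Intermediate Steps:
I = -70/23 (I = -3 + 1/(-44 + 21) = -3 + 1/(-23) = -3 - 1/23 = -70/23 ≈ -3.0435)
R = 1/222 (R = -1/(3*(26 - 100)) = -1/3/(-74) = -1/3*(-1/74) = 1/222 ≈ 0.0045045)
C(D, W) = (-23/16 + W + D/W)/(1/222 + D) (C(D, W) = (W + (D/W + 23/(-16)))/(D + 1/222) = (W + (D/W + 23*(-1/16)))/(1/222 + D) = (W + (D/W - 23/16))/(1/222 + D) = (W + (-23/16 + D/W))/(1/222 + D) = (-23/16 + W + D/W)/(1/222 + D))
1/C(19, I) = 1/(111*(-23*(-70/23) + 16*19 + 16*(-70/23)**2)/(8*(-70/23)*(1 + 222*19))) = 1/((111/8)*(-23/70)*(70 + 304 + 16*(4900/529))/(1 + 4218)) = 1/((111/8)*(-23/70)*(70 + 304 + 78400/529)/4219) = 1/((111/8)*(-23/70)*(1/4219)*(276246/529)) = 1/(-15331653/27170360) = -27170360/15331653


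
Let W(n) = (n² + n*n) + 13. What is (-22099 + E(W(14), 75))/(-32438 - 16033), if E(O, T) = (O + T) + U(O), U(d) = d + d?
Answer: 20809/48471 ≈ 0.42931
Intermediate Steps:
U(d) = 2*d
W(n) = 13 + 2*n² (W(n) = (n² + n²) + 13 = 2*n² + 13 = 13 + 2*n²)
E(O, T) = T + 3*O (E(O, T) = (O + T) + 2*O = T + 3*O)
(-22099 + E(W(14), 75))/(-32438 - 16033) = (-22099 + (75 + 3*(13 + 2*14²)))/(-32438 - 16033) = (-22099 + (75 + 3*(13 + 2*196)))/(-48471) = (-22099 + (75 + 3*(13 + 392)))*(-1/48471) = (-22099 + (75 + 3*405))*(-1/48471) = (-22099 + (75 + 1215))*(-1/48471) = (-22099 + 1290)*(-1/48471) = -20809*(-1/48471) = 20809/48471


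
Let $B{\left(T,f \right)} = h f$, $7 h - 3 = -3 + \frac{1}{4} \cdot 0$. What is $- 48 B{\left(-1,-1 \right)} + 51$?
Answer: $51$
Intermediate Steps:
$h = 0$ ($h = \frac{3}{7} + \frac{-3 + \frac{1}{4} \cdot 0}{7} = \frac{3}{7} + \frac{-3 + 0}{7} = \frac{3}{7} + \frac{1}{7} \left(-3\right) = \frac{3}{7} - \frac{3}{7} = 0$)
$B{\left(T,f \right)} = 0$ ($B{\left(T,f \right)} = 0 f = 0$)
$- 48 B{\left(-1,-1 \right)} + 51 = \left(-48\right) 0 + 51 = 0 + 51 = 51$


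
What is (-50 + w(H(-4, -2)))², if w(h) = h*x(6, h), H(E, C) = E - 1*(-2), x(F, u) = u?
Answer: 2116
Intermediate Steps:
H(E, C) = 2 + E (H(E, C) = E + 2 = 2 + E)
w(h) = h² (w(h) = h*h = h²)
(-50 + w(H(-4, -2)))² = (-50 + (2 - 4)²)² = (-50 + (-2)²)² = (-50 + 4)² = (-46)² = 2116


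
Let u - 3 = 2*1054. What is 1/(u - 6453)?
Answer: -1/4342 ≈ -0.00023031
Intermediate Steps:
u = 2111 (u = 3 + 2*1054 = 3 + 2108 = 2111)
1/(u - 6453) = 1/(2111 - 6453) = 1/(-4342) = -1/4342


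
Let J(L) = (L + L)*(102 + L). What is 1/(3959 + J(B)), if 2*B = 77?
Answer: 2/29555 ≈ 6.7670e-5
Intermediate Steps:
B = 77/2 (B = (½)*77 = 77/2 ≈ 38.500)
J(L) = 2*L*(102 + L) (J(L) = (2*L)*(102 + L) = 2*L*(102 + L))
1/(3959 + J(B)) = 1/(3959 + 2*(77/2)*(102 + 77/2)) = 1/(3959 + 2*(77/2)*(281/2)) = 1/(3959 + 21637/2) = 1/(29555/2) = 2/29555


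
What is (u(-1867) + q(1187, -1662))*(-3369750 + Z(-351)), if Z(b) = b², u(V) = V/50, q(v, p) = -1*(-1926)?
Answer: -306581361717/50 ≈ -6.1316e+9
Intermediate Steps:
q(v, p) = 1926
u(V) = V/50 (u(V) = V*(1/50) = V/50)
(u(-1867) + q(1187, -1662))*(-3369750 + Z(-351)) = ((1/50)*(-1867) + 1926)*(-3369750 + (-351)²) = (-1867/50 + 1926)*(-3369750 + 123201) = (94433/50)*(-3246549) = -306581361717/50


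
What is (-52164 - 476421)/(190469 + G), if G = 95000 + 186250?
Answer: -528585/471719 ≈ -1.1206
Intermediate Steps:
G = 281250
(-52164 - 476421)/(190469 + G) = (-52164 - 476421)/(190469 + 281250) = -528585/471719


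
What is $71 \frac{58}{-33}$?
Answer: $- \frac{4118}{33} \approx -124.79$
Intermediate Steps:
$71 \frac{58}{-33} = 71 \cdot 58 \left(- \frac{1}{33}\right) = 71 \left(- \frac{58}{33}\right) = - \frac{4118}{33}$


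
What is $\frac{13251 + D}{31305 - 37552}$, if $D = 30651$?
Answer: $- \frac{43902}{6247} \approx -7.0277$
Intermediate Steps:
$\frac{13251 + D}{31305 - 37552} = \frac{13251 + 30651}{31305 - 37552} = \frac{43902}{-6247} = 43902 \left(- \frac{1}{6247}\right) = - \frac{43902}{6247}$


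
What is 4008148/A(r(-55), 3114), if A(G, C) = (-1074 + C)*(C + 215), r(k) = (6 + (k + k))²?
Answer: 1002037/1697790 ≈ 0.59020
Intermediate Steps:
r(k) = (6 + 2*k)²
A(G, C) = (-1074 + C)*(215 + C)
4008148/A(r(-55), 3114) = 4008148/(-230910 + 3114² - 859*3114) = 4008148/(-230910 + 9696996 - 2674926) = 4008148/6791160 = 4008148*(1/6791160) = 1002037/1697790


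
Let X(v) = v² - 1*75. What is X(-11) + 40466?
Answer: 40512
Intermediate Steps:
X(v) = -75 + v² (X(v) = v² - 75 = -75 + v²)
X(-11) + 40466 = (-75 + (-11)²) + 40466 = (-75 + 121) + 40466 = 46 + 40466 = 40512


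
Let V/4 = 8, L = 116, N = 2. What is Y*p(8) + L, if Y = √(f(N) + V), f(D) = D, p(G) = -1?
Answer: 116 - √34 ≈ 110.17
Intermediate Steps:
V = 32 (V = 4*8 = 32)
Y = √34 (Y = √(2 + 32) = √34 ≈ 5.8309)
Y*p(8) + L = √34*(-1) + 116 = -√34 + 116 = 116 - √34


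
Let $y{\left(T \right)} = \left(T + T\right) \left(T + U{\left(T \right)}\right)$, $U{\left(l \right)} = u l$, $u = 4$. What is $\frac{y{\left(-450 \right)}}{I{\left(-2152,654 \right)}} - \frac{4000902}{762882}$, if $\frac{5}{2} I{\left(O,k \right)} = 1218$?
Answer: $\frac{107144917399}{25810841} \approx 4151.2$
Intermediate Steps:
$I{\left(O,k \right)} = \frac{2436}{5}$ ($I{\left(O,k \right)} = \frac{2}{5} \cdot 1218 = \frac{2436}{5}$)
$U{\left(l \right)} = 4 l$
$y{\left(T \right)} = 10 T^{2}$ ($y{\left(T \right)} = \left(T + T\right) \left(T + 4 T\right) = 2 T 5 T = 10 T^{2}$)
$\frac{y{\left(-450 \right)}}{I{\left(-2152,654 \right)}} - \frac{4000902}{762882} = \frac{10 \left(-450\right)^{2}}{\frac{2436}{5}} - \frac{4000902}{762882} = 10 \cdot 202500 \cdot \frac{5}{2436} - \frac{666817}{127147} = 2025000 \cdot \frac{5}{2436} - \frac{666817}{127147} = \frac{843750}{203} - \frac{666817}{127147} = \frac{107144917399}{25810841}$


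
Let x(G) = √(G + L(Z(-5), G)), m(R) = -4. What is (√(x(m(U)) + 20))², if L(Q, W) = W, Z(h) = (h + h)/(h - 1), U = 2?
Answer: 20 + 2*I*√2 ≈ 20.0 + 2.8284*I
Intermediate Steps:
Z(h) = 2*h/(-1 + h) (Z(h) = (2*h)/(-1 + h) = 2*h/(-1 + h))
x(G) = √2*√G (x(G) = √(G + G) = √(2*G) = √2*√G)
(√(x(m(U)) + 20))² = (√(√2*√(-4) + 20))² = (√(√2*(2*I) + 20))² = (√(2*I*√2 + 20))² = (√(20 + 2*I*√2))² = 20 + 2*I*√2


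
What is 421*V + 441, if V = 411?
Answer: 173472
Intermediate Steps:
421*V + 441 = 421*411 + 441 = 173031 + 441 = 173472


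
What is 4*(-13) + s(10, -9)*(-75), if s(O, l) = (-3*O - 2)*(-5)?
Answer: -12052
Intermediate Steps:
s(O, l) = 10 + 15*O (s(O, l) = (-2 - 3*O)*(-5) = 10 + 15*O)
4*(-13) + s(10, -9)*(-75) = 4*(-13) + (10 + 15*10)*(-75) = -52 + (10 + 150)*(-75) = -52 + 160*(-75) = -52 - 12000 = -12052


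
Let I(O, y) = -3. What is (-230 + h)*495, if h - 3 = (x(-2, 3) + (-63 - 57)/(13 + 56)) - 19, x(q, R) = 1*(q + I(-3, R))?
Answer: -2877435/23 ≈ -1.2511e+5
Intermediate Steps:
x(q, R) = -3 + q (x(q, R) = 1*(q - 3) = 1*(-3 + q) = -3 + q)
h = -523/23 (h = 3 + (((-3 - 2) + (-63 - 57)/(13 + 56)) - 19) = 3 + ((-5 - 120/69) - 19) = 3 + ((-5 - 120*1/69) - 19) = 3 + ((-5 - 40/23) - 19) = 3 + (-155/23 - 19) = 3 - 592/23 = -523/23 ≈ -22.739)
(-230 + h)*495 = (-230 - 523/23)*495 = -5813/23*495 = -2877435/23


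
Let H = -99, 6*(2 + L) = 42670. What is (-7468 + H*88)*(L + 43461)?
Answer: -2454700160/3 ≈ -8.1823e+8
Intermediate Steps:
L = 21329/3 (L = -2 + (1/6)*42670 = -2 + 21335/3 = 21329/3 ≈ 7109.7)
(-7468 + H*88)*(L + 43461) = (-7468 - 99*88)*(21329/3 + 43461) = (-7468 - 8712)*(151712/3) = -16180*151712/3 = -2454700160/3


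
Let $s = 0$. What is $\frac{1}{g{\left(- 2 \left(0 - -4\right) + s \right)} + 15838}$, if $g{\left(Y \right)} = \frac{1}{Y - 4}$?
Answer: $\frac{12}{190055} \approx 6.314 \cdot 10^{-5}$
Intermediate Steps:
$g{\left(Y \right)} = \frac{1}{-4 + Y}$
$\frac{1}{g{\left(- 2 \left(0 - -4\right) + s \right)} + 15838} = \frac{1}{\frac{1}{-4 + \left(- 2 \left(0 - -4\right) + 0\right)} + 15838} = \frac{1}{\frac{1}{-4 + \left(- 2 \left(0 + 4\right) + 0\right)} + 15838} = \frac{1}{\frac{1}{-4 + \left(\left(-2\right) 4 + 0\right)} + 15838} = \frac{1}{\frac{1}{-4 + \left(-8 + 0\right)} + 15838} = \frac{1}{\frac{1}{-4 - 8} + 15838} = \frac{1}{\frac{1}{-12} + 15838} = \frac{1}{- \frac{1}{12} + 15838} = \frac{1}{\frac{190055}{12}} = \frac{12}{190055}$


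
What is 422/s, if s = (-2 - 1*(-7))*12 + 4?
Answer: 211/32 ≈ 6.5938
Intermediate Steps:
s = 64 (s = (-2 + 7)*12 + 4 = 5*12 + 4 = 60 + 4 = 64)
422/s = 422/64 = 422*(1/64) = 211/32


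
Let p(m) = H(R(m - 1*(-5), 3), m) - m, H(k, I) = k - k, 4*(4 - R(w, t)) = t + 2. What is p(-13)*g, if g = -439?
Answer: -5707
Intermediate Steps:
R(w, t) = 7/2 - t/4 (R(w, t) = 4 - (t + 2)/4 = 4 - (2 + t)/4 = 4 + (-½ - t/4) = 7/2 - t/4)
H(k, I) = 0
p(m) = -m (p(m) = 0 - m = -m)
p(-13)*g = -1*(-13)*(-439) = 13*(-439) = -5707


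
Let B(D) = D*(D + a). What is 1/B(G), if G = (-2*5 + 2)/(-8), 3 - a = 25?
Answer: -1/21 ≈ -0.047619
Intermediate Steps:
a = -22 (a = 3 - 1*25 = 3 - 25 = -22)
G = 1 (G = (-10 + 2)*(-1/8) = -8*(-1/8) = 1)
B(D) = D*(-22 + D) (B(D) = D*(D - 22) = D*(-22 + D))
1/B(G) = 1/(1*(-22 + 1)) = 1/(1*(-21)) = 1/(-21) = -1/21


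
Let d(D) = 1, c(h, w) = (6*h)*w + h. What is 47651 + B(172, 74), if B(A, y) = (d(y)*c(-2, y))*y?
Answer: -18209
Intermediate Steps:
c(h, w) = h + 6*h*w (c(h, w) = 6*h*w + h = h + 6*h*w)
B(A, y) = y*(-2 - 12*y) (B(A, y) = (1*(-2*(1 + 6*y)))*y = (1*(-2 - 12*y))*y = (-2 - 12*y)*y = y*(-2 - 12*y))
47651 + B(172, 74) = 47651 + 2*74*(-1 - 6*74) = 47651 + 2*74*(-1 - 444) = 47651 + 2*74*(-445) = 47651 - 65860 = -18209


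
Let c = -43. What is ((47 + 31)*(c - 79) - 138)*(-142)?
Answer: 1370868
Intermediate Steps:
((47 + 31)*(c - 79) - 138)*(-142) = ((47 + 31)*(-43 - 79) - 138)*(-142) = (78*(-122) - 138)*(-142) = (-9516 - 138)*(-142) = -9654*(-142) = 1370868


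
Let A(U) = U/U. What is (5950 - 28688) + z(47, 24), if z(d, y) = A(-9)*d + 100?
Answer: -22591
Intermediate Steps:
A(U) = 1
z(d, y) = 100 + d (z(d, y) = 1*d + 100 = d + 100 = 100 + d)
(5950 - 28688) + z(47, 24) = (5950 - 28688) + (100 + 47) = -22738 + 147 = -22591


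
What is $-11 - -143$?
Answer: $132$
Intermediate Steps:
$-11 - -143 = -11 + 143 = 132$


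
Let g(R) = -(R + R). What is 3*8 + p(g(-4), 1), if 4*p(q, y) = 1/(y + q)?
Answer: 865/36 ≈ 24.028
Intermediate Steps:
g(R) = -2*R
p(q, y) = 1/(4*(q + y)) (p(q, y) = 1/(4*(y + q)) = 1/(4*(q + y)))
3*8 + p(g(-4), 1) = 3*8 + 1/(4*(-2*(-4) + 1)) = 24 + 1/(4*(8 + 1)) = 24 + (¼)/9 = 24 + (¼)*(⅑) = 24 + 1/36 = 865/36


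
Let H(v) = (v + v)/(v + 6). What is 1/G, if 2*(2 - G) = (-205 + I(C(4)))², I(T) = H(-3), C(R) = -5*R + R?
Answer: -2/42845 ≈ -4.6680e-5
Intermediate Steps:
C(R) = -4*R
H(v) = 2*v/(6 + v) (H(v) = (2*v)/(6 + v) = 2*v/(6 + v))
I(T) = -2 (I(T) = 2*(-3)/(6 - 3) = 2*(-3)/3 = 2*(-3)*(⅓) = -2)
G = -42845/2 (G = 2 - (-205 - 2)²/2 = 2 - ½*(-207)² = 2 - ½*42849 = 2 - 42849/2 = -42845/2 ≈ -21423.)
1/G = 1/(-42845/2) = -2/42845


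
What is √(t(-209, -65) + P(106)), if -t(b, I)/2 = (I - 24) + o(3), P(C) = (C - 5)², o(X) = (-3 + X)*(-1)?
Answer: √10379 ≈ 101.88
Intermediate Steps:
o(X) = 3 - X
P(C) = (-5 + C)²
t(b, I) = 48 - 2*I (t(b, I) = -2*((I - 24) + (3 - 1*3)) = -2*((-24 + I) + (3 - 3)) = -2*((-24 + I) + 0) = -2*(-24 + I) = 48 - 2*I)
√(t(-209, -65) + P(106)) = √((48 - 2*(-65)) + (-5 + 106)²) = √((48 + 130) + 101²) = √(178 + 10201) = √10379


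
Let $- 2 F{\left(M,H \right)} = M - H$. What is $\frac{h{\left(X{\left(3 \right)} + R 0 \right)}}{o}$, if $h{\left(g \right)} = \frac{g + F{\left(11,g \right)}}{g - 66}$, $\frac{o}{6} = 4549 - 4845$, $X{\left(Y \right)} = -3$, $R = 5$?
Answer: $- \frac{5}{61272} \approx -8.1603 \cdot 10^{-5}$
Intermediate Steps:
$F{\left(M,H \right)} = \frac{H}{2} - \frac{M}{2}$ ($F{\left(M,H \right)} = - \frac{M - H}{2} = \frac{H}{2} - \frac{M}{2}$)
$o = -1776$ ($o = 6 \left(4549 - 4845\right) = 6 \left(-296\right) = -1776$)
$h{\left(g \right)} = \frac{- \frac{11}{2} + \frac{3 g}{2}}{-66 + g}$ ($h{\left(g \right)} = \frac{g + \left(\frac{g}{2} - \frac{11}{2}\right)}{g - 66} = \frac{g + \left(\frac{g}{2} - \frac{11}{2}\right)}{-66 + g} = \frac{g + \left(- \frac{11}{2} + \frac{g}{2}\right)}{-66 + g} = \frac{- \frac{11}{2} + \frac{3 g}{2}}{-66 + g}$)
$\frac{h{\left(X{\left(3 \right)} + R 0 \right)}}{o} = \frac{\frac{1}{2} \frac{1}{-66 + \left(-3 + 5 \cdot 0\right)} \left(-11 + 3 \left(-3 + 5 \cdot 0\right)\right)}{-1776} = \frac{-11 + 3 \left(-3 + 0\right)}{2 \left(-66 + \left(-3 + 0\right)\right)} \left(- \frac{1}{1776}\right) = \frac{-11 + 3 \left(-3\right)}{2 \left(-66 - 3\right)} \left(- \frac{1}{1776}\right) = \frac{-11 - 9}{2 \left(-69\right)} \left(- \frac{1}{1776}\right) = \frac{1}{2} \left(- \frac{1}{69}\right) \left(-20\right) \left(- \frac{1}{1776}\right) = \frac{10}{69} \left(- \frac{1}{1776}\right) = - \frac{5}{61272}$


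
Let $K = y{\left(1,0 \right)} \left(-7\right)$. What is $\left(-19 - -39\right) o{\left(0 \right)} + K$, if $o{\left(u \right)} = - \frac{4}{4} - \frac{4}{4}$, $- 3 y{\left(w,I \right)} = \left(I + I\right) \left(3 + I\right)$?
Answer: $-40$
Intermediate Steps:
$y{\left(w,I \right)} = - \frac{2 I \left(3 + I\right)}{3}$ ($y{\left(w,I \right)} = - \frac{\left(I + I\right) \left(3 + I\right)}{3} = - \frac{2 I \left(3 + I\right)}{3}$)
$K = 0$ ($K = \left(- \frac{2}{3}\right) 0 \left(3 + 0\right) \left(-7\right) = \left(- \frac{2}{3}\right) 0 \cdot 3 \left(-7\right) = 0 \left(-7\right) = 0$)
$o{\left(u \right)} = -2$ ($o{\left(u \right)} = \left(-4\right) \frac{1}{4} - 1 = -1 - 1 = -2$)
$\left(-19 - -39\right) o{\left(0 \right)} + K = \left(-19 - -39\right) \left(-2\right) + 0 = \left(-19 + 39\right) \left(-2\right) + 0 = 20 \left(-2\right) + 0 = -40 + 0 = -40$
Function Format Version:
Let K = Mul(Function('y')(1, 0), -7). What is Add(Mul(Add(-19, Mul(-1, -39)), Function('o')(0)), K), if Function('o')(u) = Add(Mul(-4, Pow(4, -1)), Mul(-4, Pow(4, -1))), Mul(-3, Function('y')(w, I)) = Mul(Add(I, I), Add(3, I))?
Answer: -40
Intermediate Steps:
Function('y')(w, I) = Mul(Rational(-2, 3), I, Add(3, I)) (Function('y')(w, I) = Mul(Rational(-1, 3), Mul(Add(I, I), Add(3, I))) = Mul(Rational(-1, 3), Mul(Mul(2, I), Add(3, I))) = Mul(Rational(-1, 3), Mul(2, I, Add(3, I))) = Mul(Rational(-2, 3), I, Add(3, I)))
K = 0 (K = Mul(Mul(Rational(-2, 3), 0, Add(3, 0)), -7) = Mul(Mul(Rational(-2, 3), 0, 3), -7) = Mul(0, -7) = 0)
Function('o')(u) = -2 (Function('o')(u) = Add(Mul(-4, Rational(1, 4)), Mul(-4, Rational(1, 4))) = Add(-1, -1) = -2)
Add(Mul(Add(-19, Mul(-1, -39)), Function('o')(0)), K) = Add(Mul(Add(-19, Mul(-1, -39)), -2), 0) = Add(Mul(Add(-19, 39), -2), 0) = Add(Mul(20, -2), 0) = Add(-40, 0) = -40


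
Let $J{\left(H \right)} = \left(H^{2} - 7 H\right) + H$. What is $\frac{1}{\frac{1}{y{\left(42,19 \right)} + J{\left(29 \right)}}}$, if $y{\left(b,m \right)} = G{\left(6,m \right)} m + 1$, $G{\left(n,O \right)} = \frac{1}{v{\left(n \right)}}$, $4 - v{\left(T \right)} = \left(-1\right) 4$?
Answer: $\frac{5363}{8} \approx 670.38$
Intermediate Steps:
$v{\left(T \right)} = 8$ ($v{\left(T \right)} = 4 - \left(-1\right) 4 = 4 - -4 = 4 + 4 = 8$)
$G{\left(n,O \right)} = \frac{1}{8}$
$y{\left(b,m \right)} = 1 + \frac{m}{8}$ ($y{\left(b,m \right)} = \frac{m}{8} + 1 = 1 + \frac{m}{8}$)
$J{\left(H \right)} = H^{2} - 6 H$
$\frac{1}{\frac{1}{y{\left(42,19 \right)} + J{\left(29 \right)}}} = \frac{1}{\frac{1}{\left(1 + \frac{1}{8} \cdot 19\right) + 29 \left(-6 + 29\right)}} = \frac{1}{\frac{1}{\left(1 + \frac{19}{8}\right) + 29 \cdot 23}} = \frac{1}{\frac{1}{\frac{27}{8} + 667}} = \frac{1}{\frac{1}{\frac{5363}{8}}} = \frac{1}{\frac{8}{5363}} = \frac{5363}{8}$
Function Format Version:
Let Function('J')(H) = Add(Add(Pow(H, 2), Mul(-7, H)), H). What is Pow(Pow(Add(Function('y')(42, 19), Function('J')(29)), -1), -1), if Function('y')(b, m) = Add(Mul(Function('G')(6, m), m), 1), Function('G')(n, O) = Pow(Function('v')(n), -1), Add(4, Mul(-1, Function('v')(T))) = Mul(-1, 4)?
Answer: Rational(5363, 8) ≈ 670.38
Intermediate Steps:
Function('v')(T) = 8 (Function('v')(T) = Add(4, Mul(-1, Mul(-1, 4))) = Add(4, Mul(-1, -4)) = Add(4, 4) = 8)
Function('G')(n, O) = Rational(1, 8) (Function('G')(n, O) = Pow(8, -1) = Rational(1, 8))
Function('y')(b, m) = Add(1, Mul(Rational(1, 8), m)) (Function('y')(b, m) = Add(Mul(Rational(1, 8), m), 1) = Add(1, Mul(Rational(1, 8), m)))
Function('J')(H) = Add(Pow(H, 2), Mul(-6, H))
Pow(Pow(Add(Function('y')(42, 19), Function('J')(29)), -1), -1) = Pow(Pow(Add(Add(1, Mul(Rational(1, 8), 19)), Mul(29, Add(-6, 29))), -1), -1) = Pow(Pow(Add(Add(1, Rational(19, 8)), Mul(29, 23)), -1), -1) = Pow(Pow(Add(Rational(27, 8), 667), -1), -1) = Pow(Pow(Rational(5363, 8), -1), -1) = Pow(Rational(8, 5363), -1) = Rational(5363, 8)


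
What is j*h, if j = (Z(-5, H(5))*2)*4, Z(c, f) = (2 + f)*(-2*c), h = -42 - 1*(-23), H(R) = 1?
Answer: -4560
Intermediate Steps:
h = -19 (h = -42 + 23 = -19)
Z(c, f) = -2*c*(2 + f)
j = 240 (j = (-2*(-5)*(2 + 1)*2)*4 = (-2*(-5)*3*2)*4 = (30*2)*4 = 60*4 = 240)
j*h = 240*(-19) = -4560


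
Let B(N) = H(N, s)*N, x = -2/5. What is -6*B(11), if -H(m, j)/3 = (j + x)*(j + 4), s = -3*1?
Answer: -3366/5 ≈ -673.20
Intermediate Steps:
s = -3
x = -2/5 (x = -2*1/5 = -2/5 ≈ -0.40000)
H(m, j) = -3*(4 + j)*(-2/5 + j) (H(m, j) = -3*(j - 2/5)*(j + 4) = -3*(-2/5 + j)*(4 + j) = -3*(4 + j)*(-2/5 + j))
B(N) = 51*N/5 (B(N) = (24/5 - 3*(-3)**2 - 54/5*(-3))*N = (24/5 - 3*9 + 162/5)*N = (24/5 - 27 + 162/5)*N = 51*N/5)
-6*B(11) = -306*11/5 = -6*561/5 = -3366/5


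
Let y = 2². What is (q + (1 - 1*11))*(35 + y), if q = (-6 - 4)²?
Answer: 3510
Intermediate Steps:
y = 4
q = 100 (q = (-10)² = 100)
(q + (1 - 1*11))*(35 + y) = (100 + (1 - 1*11))*(35 + 4) = (100 + (1 - 11))*39 = (100 - 10)*39 = 90*39 = 3510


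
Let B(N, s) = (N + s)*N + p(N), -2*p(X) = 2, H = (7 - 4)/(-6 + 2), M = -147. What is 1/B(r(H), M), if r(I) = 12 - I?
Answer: -16/27403 ≈ -0.00058388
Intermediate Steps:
H = -¾ (H = 3/(-4) = 3*(-¼) = -¾ ≈ -0.75000)
p(X) = -1 (p(X) = -½*2 = -1)
B(N, s) = -1 + N*(N + s) (B(N, s) = (N + s)*N - 1 = N*(N + s) - 1 = -1 + N*(N + s))
1/B(r(H), M) = 1/(-1 + (12 - 1*(-¾))² + (12 - 1*(-¾))*(-147)) = 1/(-1 + (12 + ¾)² + (12 + ¾)*(-147)) = 1/(-1 + (51/4)² + (51/4)*(-147)) = 1/(-1 + 2601/16 - 7497/4) = 1/(-27403/16) = -16/27403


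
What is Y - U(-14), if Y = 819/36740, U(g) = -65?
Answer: 2388919/36740 ≈ 65.022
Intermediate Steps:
Y = 819/36740 (Y = 819*(1/36740) = 819/36740 ≈ 0.022292)
Y - U(-14) = 819/36740 - 1*(-65) = 819/36740 + 65 = 2388919/36740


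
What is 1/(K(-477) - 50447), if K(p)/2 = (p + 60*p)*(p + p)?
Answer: 1/55466629 ≈ 1.8029e-8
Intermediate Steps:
K(p) = 244*p² (K(p) = 2*((p + 60*p)*(p + p)) = 2*((61*p)*(2*p)) = 2*(122*p²) = 244*p²)
1/(K(-477) - 50447) = 1/(244*(-477)² - 50447) = 1/(244*227529 - 50447) = 1/(55517076 - 50447) = 1/55466629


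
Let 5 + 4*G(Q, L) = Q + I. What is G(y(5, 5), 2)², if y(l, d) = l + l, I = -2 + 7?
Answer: 25/4 ≈ 6.2500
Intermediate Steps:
I = 5
y(l, d) = 2*l
G(Q, L) = Q/4 (G(Q, L) = -5/4 + (Q + 5)/4 = -5/4 + (5 + Q)/4 = -5/4 + (5/4 + Q/4) = Q/4)
G(y(5, 5), 2)² = ((2*5)/4)² = ((¼)*10)² = (5/2)² = 25/4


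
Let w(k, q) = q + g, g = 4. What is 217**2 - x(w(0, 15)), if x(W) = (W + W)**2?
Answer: 45645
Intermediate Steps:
w(k, q) = 4 + q (w(k, q) = q + 4 = 4 + q)
x(W) = 4*W**2 (x(W) = (2*W)**2 = 4*W**2)
217**2 - x(w(0, 15)) = 217**2 - 4*(4 + 15)**2 = 47089 - 4*19**2 = 47089 - 4*361 = 47089 - 1*1444 = 47089 - 1444 = 45645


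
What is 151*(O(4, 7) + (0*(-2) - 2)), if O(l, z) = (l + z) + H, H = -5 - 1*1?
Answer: 453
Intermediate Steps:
H = -6 (H = -5 - 1 = -6)
O(l, z) = -6 + l + z (O(l, z) = (l + z) - 6 = -6 + l + z)
151*(O(4, 7) + (0*(-2) - 2)) = 151*((-6 + 4 + 7) + (0*(-2) - 2)) = 151*(5 + (0 - 2)) = 151*(5 - 2) = 151*3 = 453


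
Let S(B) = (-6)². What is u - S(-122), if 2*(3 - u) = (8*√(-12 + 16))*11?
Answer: -121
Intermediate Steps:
S(B) = 36
u = -85 (u = 3 - 8*√(-12 + 16)*11/2 = 3 - 8*√4*11/2 = 3 - 8*2*11/2 = 3 - 8*11 = 3 - ½*176 = 3 - 88 = -85)
u - S(-122) = -85 - 1*36 = -85 - 36 = -121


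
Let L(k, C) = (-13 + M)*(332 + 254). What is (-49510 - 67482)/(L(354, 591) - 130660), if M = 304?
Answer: -58496/19933 ≈ -2.9346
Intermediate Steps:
L(k, C) = 170526 (L(k, C) = (-13 + 304)*(332 + 254) = 291*586 = 170526)
(-49510 - 67482)/(L(354, 591) - 130660) = (-49510 - 67482)/(170526 - 130660) = -116992/39866 = -116992*1/39866 = -58496/19933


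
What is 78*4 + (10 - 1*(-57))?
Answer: 379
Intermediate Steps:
78*4 + (10 - 1*(-57)) = 312 + (10 + 57) = 312 + 67 = 379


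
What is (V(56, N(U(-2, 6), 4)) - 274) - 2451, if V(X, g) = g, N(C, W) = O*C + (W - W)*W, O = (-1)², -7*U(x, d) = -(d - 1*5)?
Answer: -19074/7 ≈ -2724.9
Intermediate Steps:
U(x, d) = -5/7 + d/7 (U(x, d) = -(-1)*(d - 1*5)/7 = -(-1)*(d - 5)/7 = -(-1)*(-5 + d)/7 = -(5 - d)/7 = -5/7 + d/7)
O = 1
N(C, W) = C (N(C, W) = 1*C + (W - W)*W = C + 0*W = C + 0 = C)
(V(56, N(U(-2, 6), 4)) - 274) - 2451 = ((-5/7 + (⅐)*6) - 274) - 2451 = ((-5/7 + 6/7) - 274) - 2451 = (⅐ - 274) - 2451 = -1917/7 - 2451 = -19074/7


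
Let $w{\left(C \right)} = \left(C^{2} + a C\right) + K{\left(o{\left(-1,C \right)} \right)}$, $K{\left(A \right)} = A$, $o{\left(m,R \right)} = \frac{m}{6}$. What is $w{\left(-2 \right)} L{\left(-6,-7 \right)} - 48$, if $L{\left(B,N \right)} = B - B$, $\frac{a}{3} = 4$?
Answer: $-48$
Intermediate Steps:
$o{\left(m,R \right)} = \frac{m}{6}$ ($o{\left(m,R \right)} = m \frac{1}{6} = \frac{m}{6}$)
$a = 12$ ($a = 3 \cdot 4 = 12$)
$L{\left(B,N \right)} = 0$
$w{\left(C \right)} = - \frac{1}{6} + C^{2} + 12 C$ ($w{\left(C \right)} = \left(C^{2} + 12 C\right) + \frac{1}{6} \left(-1\right) = \left(C^{2} + 12 C\right) - \frac{1}{6} = - \frac{1}{6} + C^{2} + 12 C$)
$w{\left(-2 \right)} L{\left(-6,-7 \right)} - 48 = \left(- \frac{1}{6} + \left(-2\right)^{2} + 12 \left(-2\right)\right) 0 - 48 = \left(- \frac{1}{6} + 4 - 24\right) 0 - 48 = \left(- \frac{121}{6}\right) 0 - 48 = 0 - 48 = -48$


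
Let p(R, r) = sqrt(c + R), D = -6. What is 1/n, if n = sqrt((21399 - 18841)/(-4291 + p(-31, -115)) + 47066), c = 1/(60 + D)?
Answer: sqrt(2)/(2*sqrt((1817618832 - 23533*I*sqrt(10038))/(77238 - I*sqrt(10038)))) ≈ 0.0046095 + 3.7866e-11*I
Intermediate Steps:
c = 1/54 (c = 1/(60 - 6) = 1/54 ≈ 0.018519)
p(R, r) = sqrt(1/54 + R)
n = sqrt(47066 + 2558/(-4291 + I*sqrt(10038)/18)) (n = sqrt((21399 - 18841)/(-4291 + sqrt(6 + 324*(-31))/18) + 47066) = sqrt(2558/(-4291 + sqrt(6 - 10044)/18) + 47066) = sqrt(2558/(-4291 + sqrt(-10038)/18) + 47066) = sqrt(2558/(-4291 + (I*sqrt(10038))/18) + 47066) = sqrt(2558/(-4291 + I*sqrt(10038)/18) + 47066) = sqrt(47066 + 2558/(-4291 + I*sqrt(10038)/18)) ≈ 216.95 - 0.e-6*I)
1/n = 1/(sqrt(2)*sqrt((1817618832 - 23533*I*sqrt(10038))/(77238 - I*sqrt(10038)))) = sqrt(2)/(2*sqrt((1817618832 - 23533*I*sqrt(10038))/(77238 - I*sqrt(10038))))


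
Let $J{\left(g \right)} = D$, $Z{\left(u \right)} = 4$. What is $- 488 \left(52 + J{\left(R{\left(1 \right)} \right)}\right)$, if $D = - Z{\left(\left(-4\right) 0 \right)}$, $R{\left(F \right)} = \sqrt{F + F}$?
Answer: $-23424$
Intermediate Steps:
$R{\left(F \right)} = \sqrt{2} \sqrt{F}$ ($R{\left(F \right)} = \sqrt{2 F} = \sqrt{2} \sqrt{F}$)
$D = -4$ ($D = \left(-1\right) 4 = -4$)
$J{\left(g \right)} = -4$
$- 488 \left(52 + J{\left(R{\left(1 \right)} \right)}\right) = - 488 \left(52 - 4\right) = \left(-488\right) 48 = -23424$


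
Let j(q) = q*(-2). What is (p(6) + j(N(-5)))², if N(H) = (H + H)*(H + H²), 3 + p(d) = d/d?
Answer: 158404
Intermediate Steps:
p(d) = -2 (p(d) = -3 + d/d = -3 + 1 = -2)
N(H) = 2*H*(H + H²) (N(H) = (2*H)*(H + H²) = 2*H*(H + H²))
j(q) = -2*q
(p(6) + j(N(-5)))² = (-2 - 4*(-5)²*(1 - 5))² = (-2 - 4*25*(-4))² = (-2 - 2*(-200))² = (-2 + 400)² = 398² = 158404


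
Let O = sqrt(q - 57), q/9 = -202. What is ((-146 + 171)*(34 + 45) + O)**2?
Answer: 3898750 + 98750*I*sqrt(3) ≈ 3.8988e+6 + 1.7104e+5*I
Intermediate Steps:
q = -1818 (q = 9*(-202) = -1818)
O = 25*I*sqrt(3) (O = sqrt(-1818 - 57) = sqrt(-1875) = 25*I*sqrt(3) ≈ 43.301*I)
((-146 + 171)*(34 + 45) + O)**2 = ((-146 + 171)*(34 + 45) + 25*I*sqrt(3))**2 = (25*79 + 25*I*sqrt(3))**2 = (1975 + 25*I*sqrt(3))**2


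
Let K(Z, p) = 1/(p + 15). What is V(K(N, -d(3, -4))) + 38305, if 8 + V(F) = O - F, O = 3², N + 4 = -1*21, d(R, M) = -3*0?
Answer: 574589/15 ≈ 38306.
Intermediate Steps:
d(R, M) = 0
N = -25 (N = -4 - 1*21 = -4 - 21 = -25)
O = 9
K(Z, p) = 1/(15 + p)
V(F) = 1 - F (V(F) = -8 + (9 - F) = 1 - F)
V(K(N, -d(3, -4))) + 38305 = (1 - 1/(15 - 1*0)) + 38305 = (1 - 1/(15 + 0)) + 38305 = (1 - 1/15) + 38305 = 14/15 + 38305 = 574589/15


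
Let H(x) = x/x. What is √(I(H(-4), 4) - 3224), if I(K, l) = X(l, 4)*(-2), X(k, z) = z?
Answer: 4*I*√202 ≈ 56.851*I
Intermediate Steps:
H(x) = 1
I(K, l) = -8 (I(K, l) = 4*(-2) = -8)
√(I(H(-4), 4) - 3224) = √(-8 - 3224) = √(-3232) = 4*I*√202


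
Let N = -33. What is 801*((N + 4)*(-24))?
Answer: 557496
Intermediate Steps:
801*((N + 4)*(-24)) = 801*((-33 + 4)*(-24)) = 801*(-29*(-24)) = 801*696 = 557496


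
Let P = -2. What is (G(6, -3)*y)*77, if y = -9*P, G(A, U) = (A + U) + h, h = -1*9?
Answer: -8316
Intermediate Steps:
h = -9
G(A, U) = -9 + A + U (G(A, U) = (A + U) - 9 = -9 + A + U)
y = 18 (y = -9*(-2) = 18)
(G(6, -3)*y)*77 = ((-9 + 6 - 3)*18)*77 = -6*18*77 = -108*77 = -8316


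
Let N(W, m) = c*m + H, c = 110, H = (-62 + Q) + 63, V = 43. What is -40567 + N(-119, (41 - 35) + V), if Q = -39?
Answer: -35215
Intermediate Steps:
H = -38 (H = (-62 - 39) + 63 = -101 + 63 = -38)
N(W, m) = -38 + 110*m (N(W, m) = 110*m - 38 = -38 + 110*m)
-40567 + N(-119, (41 - 35) + V) = -40567 + (-38 + 110*((41 - 35) + 43)) = -40567 + (-38 + 110*(6 + 43)) = -40567 + (-38 + 110*49) = -40567 + (-38 + 5390) = -40567 + 5352 = -35215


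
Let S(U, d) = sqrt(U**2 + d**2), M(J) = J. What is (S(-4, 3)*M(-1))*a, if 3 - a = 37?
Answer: 170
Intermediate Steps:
a = -34 (a = 3 - 1*37 = 3 - 37 = -34)
(S(-4, 3)*M(-1))*a = (sqrt((-4)**2 + 3**2)*(-1))*(-34) = (sqrt(16 + 9)*(-1))*(-34) = (sqrt(25)*(-1))*(-34) = (5*(-1))*(-34) = -5*(-34) = 170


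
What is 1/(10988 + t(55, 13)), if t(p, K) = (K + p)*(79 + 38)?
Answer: 1/18944 ≈ 5.2787e-5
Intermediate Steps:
t(p, K) = 117*K + 117*p (t(p, K) = (K + p)*117 = 117*K + 117*p)
1/(10988 + t(55, 13)) = 1/(10988 + (117*13 + 117*55)) = 1/(10988 + (1521 + 6435)) = 1/(10988 + 7956) = 1/18944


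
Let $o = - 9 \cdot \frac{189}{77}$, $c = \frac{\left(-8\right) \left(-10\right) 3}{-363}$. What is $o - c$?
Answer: $- \frac{2593}{121} \approx -21.43$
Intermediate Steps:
$c = - \frac{80}{121}$ ($c = 80 \cdot 3 \left(- \frac{1}{363}\right) = 240 \left(- \frac{1}{363}\right) = - \frac{80}{121} \approx -0.66116$)
$o = - \frac{243}{11}$ ($o = - 9 \cdot 189 \cdot \frac{1}{77} = \left(-9\right) \frac{27}{11} = - \frac{243}{11} \approx -22.091$)
$o - c = - \frac{243}{11} - - \frac{80}{121} = - \frac{243}{11} + \frac{80}{121} = - \frac{2593}{121}$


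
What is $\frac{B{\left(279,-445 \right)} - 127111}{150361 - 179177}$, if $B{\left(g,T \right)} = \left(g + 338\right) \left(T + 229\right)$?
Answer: $\frac{260383}{28816} \approx 9.0361$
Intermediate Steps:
$B{\left(g,T \right)} = \left(229 + T\right) \left(338 + g\right)$ ($B{\left(g,T \right)} = \left(338 + g\right) \left(229 + T\right) = \left(229 + T\right) \left(338 + g\right)$)
$\frac{B{\left(279,-445 \right)} - 127111}{150361 - 179177} = \frac{\left(77402 + 229 \cdot 279 + 338 \left(-445\right) - 124155\right) - 127111}{150361 - 179177} = \frac{\left(77402 + 63891 - 150410 - 124155\right) - 127111}{-28816} = \left(-133272 - 127111\right) \left(- \frac{1}{28816}\right) = \left(-260383\right) \left(- \frac{1}{28816}\right) = \frac{260383}{28816}$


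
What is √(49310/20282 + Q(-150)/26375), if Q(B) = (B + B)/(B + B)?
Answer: 3*√773027565602370/53493775 ≈ 1.5592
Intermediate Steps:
Q(B) = 1 (Q(B) = (2*B)/((2*B)) = (2*B)*(1/(2*B)) = 1)
√(49310/20282 + Q(-150)/26375) = √(49310/20282 + 1/26375) = √(49310*(1/20282) + 1*(1/26375)) = √(24655/10141 + 1/26375) = √(650285766/267468875) = 3*√773027565602370/53493775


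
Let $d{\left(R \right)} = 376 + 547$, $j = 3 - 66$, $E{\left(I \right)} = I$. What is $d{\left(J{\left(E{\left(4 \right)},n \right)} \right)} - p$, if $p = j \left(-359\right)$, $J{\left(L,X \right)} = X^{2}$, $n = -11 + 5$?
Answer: $-21694$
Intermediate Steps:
$n = -6$
$j = -63$ ($j = 3 - 66 = -63$)
$p = 22617$ ($p = \left(-63\right) \left(-359\right) = 22617$)
$d{\left(R \right)} = 923$
$d{\left(J{\left(E{\left(4 \right)},n \right)} \right)} - p = 923 - 22617 = -21694$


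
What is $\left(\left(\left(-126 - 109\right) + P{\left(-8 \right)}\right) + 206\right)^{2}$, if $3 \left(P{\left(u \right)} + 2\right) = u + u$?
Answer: $\frac{11881}{9} \approx 1320.1$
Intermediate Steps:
$P{\left(u \right)} = -2 + \frac{2 u}{3}$ ($P{\left(u \right)} = -2 + \frac{u + u}{3} = -2 + \frac{2 u}{3}$)
$\left(\left(\left(-126 - 109\right) + P{\left(-8 \right)}\right) + 206\right)^{2} = \left(\left(\left(-126 - 109\right) + \left(-2 + \frac{2}{3} \left(-8\right)\right)\right) + 206\right)^{2} = \left(\left(-235 - \frac{22}{3}\right) + 206\right)^{2} = \left(- \frac{727}{3} + 206\right)^{2} = \left(- \frac{109}{3}\right)^{2} = \frac{11881}{9}$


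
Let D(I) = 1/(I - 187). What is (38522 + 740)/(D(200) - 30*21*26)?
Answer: -510406/212939 ≈ -2.3970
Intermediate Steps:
D(I) = 1/(-187 + I)
(38522 + 740)/(D(200) - 30*21*26) = (38522 + 740)/(1/(-187 + 200) - 30*21*26) = 39262/(1/13 - 630*26) = 39262/(1/13 - 16380) = 39262/(-212939/13) = 39262*(-13/212939) = -510406/212939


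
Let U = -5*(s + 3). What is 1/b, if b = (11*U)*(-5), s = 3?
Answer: 1/1650 ≈ 0.00060606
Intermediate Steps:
U = -30 (U = -5*(3 + 3) = -5*6 = -30)
b = 1650 (b = (11*(-30))*(-5) = -330*(-5) = 1650)
1/b = 1/1650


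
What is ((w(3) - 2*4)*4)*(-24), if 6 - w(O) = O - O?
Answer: 192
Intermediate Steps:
w(O) = 6 (w(O) = 6 - (O - O) = 6 - 1*0 = 6 + 0 = 6)
((w(3) - 2*4)*4)*(-24) = ((6 - 2*4)*4)*(-24) = ((6 - 8)*4)*(-24) = -2*4*(-24) = -8*(-24) = 192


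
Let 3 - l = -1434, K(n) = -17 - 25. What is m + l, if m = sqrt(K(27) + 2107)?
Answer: 1437 + sqrt(2065) ≈ 1482.4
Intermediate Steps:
K(n) = -42
l = 1437 (l = 3 - 1*(-1434) = 3 + 1434 = 1437)
m = sqrt(2065) (m = sqrt(-42 + 2107) = sqrt(2065) ≈ 45.442)
m + l = sqrt(2065) + 1437 = 1437 + sqrt(2065)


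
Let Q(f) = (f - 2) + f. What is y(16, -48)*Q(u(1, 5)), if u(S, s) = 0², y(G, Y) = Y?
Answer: 96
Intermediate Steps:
u(S, s) = 0
Q(f) = -2 + 2*f (Q(f) = (-2 + f) + f = -2 + 2*f)
y(16, -48)*Q(u(1, 5)) = -48*(-2 + 2*0) = -48*(-2 + 0) = -48*(-2) = 96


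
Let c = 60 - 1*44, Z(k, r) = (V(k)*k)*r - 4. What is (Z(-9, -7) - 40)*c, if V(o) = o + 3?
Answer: -6752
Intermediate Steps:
V(o) = 3 + o
Z(k, r) = -4 + k*r*(3 + k) (Z(k, r) = ((3 + k)*k)*r - 4 = (k*(3 + k))*r - 4 = k*r*(3 + k) - 4 = -4 + k*r*(3 + k))
c = 16 (c = 60 - 44 = 16)
(Z(-9, -7) - 40)*c = ((-4 - 9*(-7)*(3 - 9)) - 40)*16 = ((-4 - 9*(-7)*(-6)) - 40)*16 = ((-4 - 378) - 40)*16 = (-382 - 40)*16 = -422*16 = -6752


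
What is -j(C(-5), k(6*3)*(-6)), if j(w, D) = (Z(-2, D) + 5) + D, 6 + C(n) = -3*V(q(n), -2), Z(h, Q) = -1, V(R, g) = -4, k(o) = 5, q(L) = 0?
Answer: 26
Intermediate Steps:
C(n) = 6 (C(n) = -6 - 3*(-4) = -6 + 12 = 6)
j(w, D) = 4 + D (j(w, D) = (-1 + 5) + D = 4 + D)
-j(C(-5), k(6*3)*(-6)) = -(4 + 5*(-6)) = -(4 - 30) = -1*(-26) = 26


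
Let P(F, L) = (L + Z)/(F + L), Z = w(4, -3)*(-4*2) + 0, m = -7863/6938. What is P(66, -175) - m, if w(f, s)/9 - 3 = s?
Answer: 2071217/756242 ≈ 2.7388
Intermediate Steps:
w(f, s) = 27 + 9*s
m = -7863/6938 (m = -7863*1/6938 = -7863/6938 ≈ -1.1333)
Z = 0 (Z = (27 + 9*(-3))*(-4*2) + 0 = (27 - 27)*(-8) + 0 = 0*(-8) + 0 = 0 + 0 = 0)
P(F, L) = L/(F + L) (P(F, L) = (L + 0)/(F + L) = L/(F + L))
P(66, -175) - m = -175/(66 - 175) - 1*(-7863/6938) = -175/(-109) + 7863/6938 = -175*(-1/109) + 7863/6938 = 175/109 + 7863/6938 = 2071217/756242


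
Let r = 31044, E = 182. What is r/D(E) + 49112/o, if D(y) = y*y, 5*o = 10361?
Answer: 962173/39053 ≈ 24.638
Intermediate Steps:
o = 10361/5 (o = (⅕)*10361 = 10361/5 ≈ 2072.2)
D(y) = y²
r/D(E) + 49112/o = 31044/(182²) + 49112/(10361/5) = 31044/33124 + 49112*(5/10361) = 31044*(1/33124) + 245560/10361 = 597/637 + 245560/10361 = 962173/39053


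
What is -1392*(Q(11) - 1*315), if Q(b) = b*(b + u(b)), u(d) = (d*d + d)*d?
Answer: -21962976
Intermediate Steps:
u(d) = d*(d + d²) (u(d) = (d² + d)*d = (d + d²)*d = d*(d + d²))
Q(b) = b*(b + b²*(1 + b))
-1392*(Q(11) - 1*315) = -1392*(11²*(1 + 11*(1 + 11)) - 1*315) = -1392*(121*(1 + 11*12) - 315) = -1392*(121*(1 + 132) - 315) = -1392*(121*133 - 315) = -1392*(16093 - 315) = -1392*15778 = -21962976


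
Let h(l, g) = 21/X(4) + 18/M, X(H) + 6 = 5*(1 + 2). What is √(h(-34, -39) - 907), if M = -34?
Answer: I*√2354415/51 ≈ 30.086*I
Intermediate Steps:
X(H) = 9 (X(H) = -6 + 5*(1 + 2) = -6 + 5*3 = -6 + 15 = 9)
h(l, g) = 92/51 (h(l, g) = 21/9 + 18/(-34) = 21*(⅑) + 18*(-1/34) = 7/3 - 9/17 = 92/51)
√(h(-34, -39) - 907) = √(92/51 - 907) = √(-46165/51) = I*√2354415/51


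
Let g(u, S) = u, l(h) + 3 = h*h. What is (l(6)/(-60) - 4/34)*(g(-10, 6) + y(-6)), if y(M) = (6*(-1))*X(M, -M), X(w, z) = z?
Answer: 5221/170 ≈ 30.712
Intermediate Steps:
l(h) = -3 + h² (l(h) = -3 + h*h = -3 + h²)
y(M) = 6*M (y(M) = (6*(-1))*(-M) = -(-6)*M = 6*M)
(l(6)/(-60) - 4/34)*(g(-10, 6) + y(-6)) = ((-3 + 6²)/(-60) - 4/34)*(-10 + 6*(-6)) = ((-3 + 36)*(-1/60) - 4*1/34)*(-10 - 36) = (33*(-1/60) - 2/17)*(-46) = (-11/20 - 2/17)*(-46) = -227/340*(-46) = 5221/170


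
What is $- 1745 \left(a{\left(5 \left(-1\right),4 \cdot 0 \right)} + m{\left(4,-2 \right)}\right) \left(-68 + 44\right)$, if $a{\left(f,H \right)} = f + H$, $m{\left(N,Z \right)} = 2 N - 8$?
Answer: $-209400$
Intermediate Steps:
$m{\left(N,Z \right)} = -8 + 2 N$
$a{\left(f,H \right)} = H + f$
$- 1745 \left(a{\left(5 \left(-1\right),4 \cdot 0 \right)} + m{\left(4,-2 \right)}\right) \left(-68 + 44\right) = - 1745 \left(\left(4 \cdot 0 + 5 \left(-1\right)\right) + \left(-8 + 2 \cdot 4\right)\right) \left(-68 + 44\right) = - 1745 \left(\left(0 - 5\right) + \left(-8 + 8\right)\right) \left(-24\right) = - 1745 \left(-5 + 0\right) \left(-24\right) = - 1745 \left(\left(-5\right) \left(-24\right)\right) = \left(-1745\right) 120 = -209400$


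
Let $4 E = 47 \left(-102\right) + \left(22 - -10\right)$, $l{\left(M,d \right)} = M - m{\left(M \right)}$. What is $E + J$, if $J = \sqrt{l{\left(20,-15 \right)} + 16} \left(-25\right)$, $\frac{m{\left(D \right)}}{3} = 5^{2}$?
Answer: $- \frac{2381}{2} - 25 i \sqrt{39} \approx -1190.5 - 156.13 i$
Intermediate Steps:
$m{\left(D \right)} = 75$ ($m{\left(D \right)} = 3 \cdot 5^{2} = 3 \cdot 25 = 75$)
$l{\left(M,d \right)} = -75 + M$ ($l{\left(M,d \right)} = M - 75 = -75 + M$)
$E = - \frac{2381}{2}$ ($E = \frac{47 \left(-102\right) + \left(22 - -10\right)}{4} = \frac{-4794 + \left(22 + 10\right)}{4} = \frac{-4794 + 32}{4} = \frac{1}{4} \left(-4762\right) = - \frac{2381}{2} \approx -1190.5$)
$J = - 25 i \sqrt{39}$ ($J = \sqrt{\left(-75 + 20\right) + 16} \left(-25\right) = \sqrt{-55 + 16} \left(-25\right) = \sqrt{-39} \left(-25\right) = i \sqrt{39} \left(-25\right) = - 25 i \sqrt{39} \approx - 156.13 i$)
$E + J = - \frac{2381}{2} - 25 i \sqrt{39}$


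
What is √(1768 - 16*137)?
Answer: 2*I*√106 ≈ 20.591*I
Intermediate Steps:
√(1768 - 16*137) = √(1768 - 2192) = √(-424) = 2*I*√106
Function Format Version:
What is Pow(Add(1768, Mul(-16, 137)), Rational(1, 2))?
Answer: Mul(2, I, Pow(106, Rational(1, 2))) ≈ Mul(20.591, I)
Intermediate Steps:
Pow(Add(1768, Mul(-16, 137)), Rational(1, 2)) = Pow(Add(1768, -2192), Rational(1, 2)) = Pow(-424, Rational(1, 2)) = Mul(2, I, Pow(106, Rational(1, 2)))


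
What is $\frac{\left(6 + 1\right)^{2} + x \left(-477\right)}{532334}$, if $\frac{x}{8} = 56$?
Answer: $- \frac{213647}{532334} \approx -0.40134$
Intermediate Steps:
$x = 448$ ($x = 8 \cdot 56 = 448$)
$\frac{\left(6 + 1\right)^{2} + x \left(-477\right)}{532334} = \frac{\left(6 + 1\right)^{2} + 448 \left(-477\right)}{532334} = \left(7^{2} - 213696\right) \frac{1}{532334} = \left(49 - 213696\right) \frac{1}{532334} = \left(-213647\right) \frac{1}{532334} = - \frac{213647}{532334}$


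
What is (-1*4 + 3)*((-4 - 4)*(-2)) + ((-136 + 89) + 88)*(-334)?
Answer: -13710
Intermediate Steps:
(-1*4 + 3)*((-4 - 4)*(-2)) + ((-136 + 89) + 88)*(-334) = (-4 + 3)*(-8*(-2)) + (-47 + 88)*(-334) = -1*16 + 41*(-334) = -16 - 13694 = -13710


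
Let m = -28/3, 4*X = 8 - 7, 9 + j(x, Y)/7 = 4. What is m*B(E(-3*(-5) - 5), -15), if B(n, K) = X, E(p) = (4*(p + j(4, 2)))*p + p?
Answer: -7/3 ≈ -2.3333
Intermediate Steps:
j(x, Y) = -35 (j(x, Y) = -63 + 7*4 = -63 + 28 = -35)
X = ¼ (X = (8 - 7)/4 = (¼)*1 = ¼ ≈ 0.25000)
E(p) = p + p*(-140 + 4*p) (E(p) = (4*(p - 35))*p + p = (4*(-35 + p))*p + p = (-140 + 4*p)*p + p = p*(-140 + 4*p) + p = p + p*(-140 + 4*p))
B(n, K) = ¼
m = -28/3 (m = -28*⅓ = -28/3 ≈ -9.3333)
m*B(E(-3*(-5) - 5), -15) = -28/3*¼ = -7/3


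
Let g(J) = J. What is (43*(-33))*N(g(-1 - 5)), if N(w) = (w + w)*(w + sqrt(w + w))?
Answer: -102168 + 34056*I*sqrt(3) ≈ -1.0217e+5 + 58987.0*I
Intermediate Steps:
N(w) = 2*w*(w + sqrt(2)*sqrt(w)) (N(w) = (2*w)*(w + sqrt(2*w)) = (2*w)*(w + sqrt(2)*sqrt(w)) = 2*w*(w + sqrt(2)*sqrt(w)))
(43*(-33))*N(g(-1 - 5)) = (43*(-33))*(2*(-1 - 5)**2 + 2*sqrt(2)*(-1 - 5)**(3/2)) = -1419*(2*(-6)**2 + 2*sqrt(2)*(-6)**(3/2)) = -1419*(2*36 + 2*sqrt(2)*(-6*I*sqrt(6))) = -1419*(72 - 24*I*sqrt(3)) = -102168 + 34056*I*sqrt(3)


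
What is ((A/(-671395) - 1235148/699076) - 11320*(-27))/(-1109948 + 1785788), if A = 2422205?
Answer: 3586287132684469/7930241189713920 ≈ 0.45223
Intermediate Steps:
((A/(-671395) - 1235148/699076) - 11320*(-27))/(-1109948 + 1785788) = ((2422205/(-671395) - 1235148/699076) - 11320*(-27))/(-1109948 + 1785788) = ((2422205*(-1/671395) - 1235148*1/699076) + 305640)/675840 = ((-484441/134279 - 308787/174769) + 305640)*(1/675840) = (-126128878702/23467806551 + 305640)*(1/675840) = (7172574265368938/23467806551)*(1/675840) = 3586287132684469/7930241189713920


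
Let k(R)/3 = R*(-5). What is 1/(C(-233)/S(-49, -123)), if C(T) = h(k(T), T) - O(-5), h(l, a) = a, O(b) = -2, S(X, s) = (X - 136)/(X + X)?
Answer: -185/22638 ≈ -0.0081721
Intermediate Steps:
S(X, s) = (-136 + X)/(2*X) (S(X, s) = (-136 + X)/((2*X)) = (-136 + X)*(1/(2*X)) = (-136 + X)/(2*X))
k(R) = -15*R (k(R) = 3*(R*(-5)) = 3*(-5*R) = -15*R)
C(T) = 2 + T (C(T) = T - 1*(-2) = T + 2 = 2 + T)
1/(C(-233)/S(-49, -123)) = 1/((2 - 233)/(((½)*(-136 - 49)/(-49)))) = 1/(-231/((½)*(-1/49)*(-185))) = 1/(-231/185/98) = 1/(-231*98/185) = 1/(-22638/185) = -185/22638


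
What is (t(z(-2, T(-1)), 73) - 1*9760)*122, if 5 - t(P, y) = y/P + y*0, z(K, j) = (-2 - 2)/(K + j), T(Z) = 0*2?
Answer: -1194563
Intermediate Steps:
T(Z) = 0
z(K, j) = -4/(K + j)
t(P, y) = 5 - y/P (t(P, y) = 5 - (y/P + y*0) = 5 - (y/P + 0) = 5 - y/P)
(t(z(-2, T(-1)), 73) - 1*9760)*122 = ((5 - 1*73/(-4/(-2 + 0))) - 1*9760)*122 = ((5 - 1*73/(-4/(-2))) - 9760)*122 = ((5 - 1*73/(-4*(-½))) - 9760)*122 = ((5 - 1*73/2) - 9760)*122 = ((5 - 1*73*½) - 9760)*122 = ((5 - 73/2) - 9760)*122 = (-63/2 - 9760)*122 = -19583/2*122 = -1194563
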